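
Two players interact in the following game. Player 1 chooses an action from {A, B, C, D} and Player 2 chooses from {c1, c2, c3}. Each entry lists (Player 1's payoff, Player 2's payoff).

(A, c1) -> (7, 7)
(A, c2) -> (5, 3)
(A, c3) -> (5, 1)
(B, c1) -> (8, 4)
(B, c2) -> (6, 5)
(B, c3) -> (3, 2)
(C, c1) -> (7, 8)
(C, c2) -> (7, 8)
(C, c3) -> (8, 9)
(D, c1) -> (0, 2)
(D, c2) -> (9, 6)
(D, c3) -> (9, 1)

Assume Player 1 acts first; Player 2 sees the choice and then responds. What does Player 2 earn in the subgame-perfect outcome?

Player 2 best-responds to each possible Player 1 move:
- A: Player 2 compares 7, 3, 1 and picks c1; Player 1 would get 7.
- B: Player 2 compares 4, 5, 2 and picks c2; Player 1 would get 6.
- C: Player 2 compares 8, 8, 9 and picks c3; Player 1 would get 8.
- D: Player 2 compares 2, 6, 1 and picks c2; Player 1 would get 9.
Among 7, 6, 8, 9, the best is 9 at D. Subgame-perfect outcome: (D, c2) with payoffs (9, 6).

6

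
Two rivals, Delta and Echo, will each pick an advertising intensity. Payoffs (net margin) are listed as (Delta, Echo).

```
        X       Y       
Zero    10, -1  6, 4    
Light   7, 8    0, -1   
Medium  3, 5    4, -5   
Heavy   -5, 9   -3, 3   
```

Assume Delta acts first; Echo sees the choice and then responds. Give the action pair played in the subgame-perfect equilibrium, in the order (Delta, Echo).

(Light, X)

Echo best-responds to each possible Delta move:
- Zero: Echo compares -1, 4 and picks Y; Delta would get 6.
- Light: Echo compares 8, -1 and picks X; Delta would get 7.
- Medium: Echo compares 5, -5 and picks X; Delta would get 3.
- Heavy: Echo compares 9, 3 and picks X; Delta would get -5.
Maximizing over 6, 7, 3, -5, Delta chooses Light. Subgame-perfect outcome: (Light, X) with payoffs (7, 8).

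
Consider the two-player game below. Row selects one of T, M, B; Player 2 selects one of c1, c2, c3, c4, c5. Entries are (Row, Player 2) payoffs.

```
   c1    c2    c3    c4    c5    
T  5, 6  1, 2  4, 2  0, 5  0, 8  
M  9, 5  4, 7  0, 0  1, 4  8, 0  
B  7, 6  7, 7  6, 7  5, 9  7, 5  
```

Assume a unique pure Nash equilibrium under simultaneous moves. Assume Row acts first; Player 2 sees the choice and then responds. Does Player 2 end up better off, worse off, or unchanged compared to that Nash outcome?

unchanged

Backward induction with Row moving first.
- T: BR = c5, leader payoff 0.
- M: BR = c2, leader payoff 4.
- B: BR = c4, leader payoff 5.
Row's induced payoffs are 0, 4, 5, so Row commits to B. Subgame-perfect outcome: (B, c4) with payoffs (5, 9).
For the simultaneous game, intersect best replies.
Row's best replies: c1→M; c2→B; c3→B; c4→B; c5→M.
Player 2's best replies: T→c5; M→c2; B→c4.
Only (B, c4) has each player best-responding; Nash payoffs (5, 9).
Player 2 earns 9 sequentially versus 9 at the Nash outcome: unchanged.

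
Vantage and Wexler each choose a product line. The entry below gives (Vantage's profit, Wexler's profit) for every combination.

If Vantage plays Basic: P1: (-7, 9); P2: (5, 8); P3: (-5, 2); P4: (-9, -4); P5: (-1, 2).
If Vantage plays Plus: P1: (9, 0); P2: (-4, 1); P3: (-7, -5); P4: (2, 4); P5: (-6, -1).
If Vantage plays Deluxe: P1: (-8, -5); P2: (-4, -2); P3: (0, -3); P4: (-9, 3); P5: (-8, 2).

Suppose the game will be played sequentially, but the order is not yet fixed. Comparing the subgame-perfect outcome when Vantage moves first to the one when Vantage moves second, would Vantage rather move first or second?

If Vantage leads: Wexler's best replies are Basic→P1, Plus→P4, Deluxe→P4; Vantage's induced payoffs -7, 2, -9; outcome (Plus, P4), payoffs (2, 4).
If Wexler leads: Vantage's best replies are P1→Plus, P2→Basic, P3→Deluxe, P4→Plus, P5→Basic; Wexler's induced payoffs 0, 8, -3, 4, 2; outcome (Basic, P2), payoffs (5, 8).
Vantage gets 2 moving first and 5 moving second, so Vantage prefers to move second.

second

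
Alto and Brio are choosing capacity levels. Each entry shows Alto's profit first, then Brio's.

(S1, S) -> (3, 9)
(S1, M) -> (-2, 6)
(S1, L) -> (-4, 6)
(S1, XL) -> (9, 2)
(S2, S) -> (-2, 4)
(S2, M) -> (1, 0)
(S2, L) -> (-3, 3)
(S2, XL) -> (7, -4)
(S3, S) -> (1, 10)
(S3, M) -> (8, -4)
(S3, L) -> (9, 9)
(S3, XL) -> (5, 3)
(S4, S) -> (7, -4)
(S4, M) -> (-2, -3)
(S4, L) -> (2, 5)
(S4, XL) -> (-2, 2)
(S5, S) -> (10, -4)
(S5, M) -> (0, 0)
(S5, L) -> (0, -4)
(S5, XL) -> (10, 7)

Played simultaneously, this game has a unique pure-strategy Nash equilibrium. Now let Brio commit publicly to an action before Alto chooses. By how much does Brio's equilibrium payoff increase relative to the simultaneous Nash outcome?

Alto best-responds to each possible Brio move:
- S → Alto plays S5 (best of 3, -2, 1, 7, 10); Brio gets -4.
- M → Alto plays S3 (best of -2, 1, 8, -2, 0); Brio gets -4.
- L → Alto plays S3 (best of -4, -3, 9, 2, 0); Brio gets 9.
- XL → Alto plays S5 (best of 9, 7, 5, -2, 10); Brio gets 7.
Brio's induced payoffs are -4, -4, 9, 7, so Brio commits to L. Subgame-perfect outcome: (S3, L) with payoffs (9, 9).
Now find the simultaneous Nash equilibrium.
Alto's best replies: S→S5; M→S3; L→S3; XL→S5.
Brio's best replies: S1→S; S2→S; S3→S; S4→L; S5→XL.
The unique mutual best reply is (S5, XL), giving (10, 7).
Brio's commitment gain: 9 − 7 = 2.

2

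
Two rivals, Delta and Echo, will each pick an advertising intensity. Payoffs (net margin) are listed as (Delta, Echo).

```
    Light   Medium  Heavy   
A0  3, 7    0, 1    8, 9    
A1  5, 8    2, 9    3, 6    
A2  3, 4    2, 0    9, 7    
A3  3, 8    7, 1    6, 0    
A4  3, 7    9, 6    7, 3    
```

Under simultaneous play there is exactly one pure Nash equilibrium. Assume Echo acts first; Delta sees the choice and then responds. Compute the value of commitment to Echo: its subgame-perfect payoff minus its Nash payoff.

1

Work backward from Delta's decision.
- Light: Delta compares 3, 5, 3, 3, 3 and picks A1; Echo would get 8.
- Medium: Delta compares 0, 2, 2, 7, 9 and picks A4; Echo would get 6.
- Heavy: Delta compares 8, 3, 9, 6, 7 and picks A2; Echo would get 7.
Echo's induced payoffs are 8, 6, 7, so Echo commits to Light. Subgame-perfect outcome: (A1, Light) with payoffs (5, 8).
Under simultaneous play:
Delta's best replies: Light→A1; Medium→A4; Heavy→A2.
Echo's best replies: A0→Heavy; A1→Medium; A2→Heavy; A3→Light; A4→Light.
The unique mutual best reply is (A2, Heavy), giving (9, 7).
Echo's commitment gain: 8 − 7 = 1.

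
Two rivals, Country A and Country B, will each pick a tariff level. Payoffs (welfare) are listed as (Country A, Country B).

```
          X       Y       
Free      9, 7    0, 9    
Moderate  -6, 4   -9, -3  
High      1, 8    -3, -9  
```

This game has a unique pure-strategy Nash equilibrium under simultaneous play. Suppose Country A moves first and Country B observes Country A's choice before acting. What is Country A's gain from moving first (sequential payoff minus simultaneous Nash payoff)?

1

Backward induction with Country A moving first.
- Free: BR = Y, leader payoff 0.
- Moderate: BR = X, leader payoff -6.
- High: BR = X, leader payoff 1.
Country A's induced payoffs are 0, -6, 1, so Country A commits to High. Subgame-perfect outcome: (High, X) with payoffs (1, 8).
For the simultaneous game, intersect best replies.
Country A's best replies: X→Free; Y→Free.
Country B's best replies: Free→Y; Moderate→X; High→X.
Only (Free, Y) has each player best-responding; Nash payoffs (0, 9).
Country A's commitment gain: 1 − 0 = 1.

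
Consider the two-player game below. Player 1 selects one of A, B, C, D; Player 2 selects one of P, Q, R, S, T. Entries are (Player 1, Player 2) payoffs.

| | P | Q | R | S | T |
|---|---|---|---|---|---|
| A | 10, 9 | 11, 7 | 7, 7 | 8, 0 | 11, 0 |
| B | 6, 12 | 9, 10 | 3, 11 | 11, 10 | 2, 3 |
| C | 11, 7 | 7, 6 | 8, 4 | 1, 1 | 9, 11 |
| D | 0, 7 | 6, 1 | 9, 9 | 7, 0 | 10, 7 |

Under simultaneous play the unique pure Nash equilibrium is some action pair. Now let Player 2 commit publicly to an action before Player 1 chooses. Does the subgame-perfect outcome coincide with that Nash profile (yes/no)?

Backward induction with Player 2 moving first.
- P → Player 1 plays C (best of 10, 6, 11, 0); Player 2 gets 7.
- Q → Player 1 plays A (best of 11, 9, 7, 6); Player 2 gets 7.
- R → Player 1 plays D (best of 7, 3, 8, 9); Player 2 gets 9.
- S → Player 1 plays B (best of 8, 11, 1, 7); Player 2 gets 10.
- T → Player 1 plays A (best of 11, 2, 9, 10); Player 2 gets 0.
Maximizing over 7, 7, 9, 10, 0, Player 2 chooses S. Subgame-perfect outcome: (B, S) with payoffs (11, 10).
Now find the simultaneous Nash equilibrium.
Player 1's best replies: P→C; Q→A; R→D; S→B; T→A.
Player 2's best replies: A→P; B→P; C→T; D→R.
Only (D, R) has each player best-responding; Nash payoffs (9, 9).
Sequential outcome (B, S) differs from the Nash profile (D, R).

no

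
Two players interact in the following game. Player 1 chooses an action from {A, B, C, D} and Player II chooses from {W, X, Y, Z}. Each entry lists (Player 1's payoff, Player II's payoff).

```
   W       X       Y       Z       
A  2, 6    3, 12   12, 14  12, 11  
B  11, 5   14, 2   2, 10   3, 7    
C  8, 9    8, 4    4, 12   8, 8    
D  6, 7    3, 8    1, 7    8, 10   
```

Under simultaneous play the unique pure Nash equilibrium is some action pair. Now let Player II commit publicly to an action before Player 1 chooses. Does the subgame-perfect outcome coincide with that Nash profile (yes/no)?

yes

Player 1 best-responds to each possible Player II move:
- W: BR = B, leader payoff 5.
- X: BR = B, leader payoff 2.
- Y: BR = A, leader payoff 14.
- Z: BR = A, leader payoff 11.
Player II's induced payoffs are 5, 2, 14, 11, so Player II commits to Y. Subgame-perfect outcome: (A, Y) with payoffs (12, 14).
Now find the simultaneous Nash equilibrium.
Player 1's best replies: W→B; X→B; Y→A; Z→A.
Player II's best replies: A→Y; B→Y; C→Y; D→Z.
Only (A, Y) has each player best-responding; Nash payoffs (12, 14).
Sequential outcome (A, Y) coincides with the Nash profile (A, Y).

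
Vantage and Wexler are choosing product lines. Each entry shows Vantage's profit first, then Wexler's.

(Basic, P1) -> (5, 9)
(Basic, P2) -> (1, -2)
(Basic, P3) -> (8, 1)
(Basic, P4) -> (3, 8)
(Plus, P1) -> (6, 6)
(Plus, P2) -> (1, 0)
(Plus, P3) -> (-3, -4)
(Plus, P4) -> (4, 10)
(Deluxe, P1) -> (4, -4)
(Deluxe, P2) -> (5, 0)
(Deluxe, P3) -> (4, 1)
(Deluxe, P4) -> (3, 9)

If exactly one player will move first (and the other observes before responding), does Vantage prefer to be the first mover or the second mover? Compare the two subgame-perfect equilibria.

first

If Vantage leads: Wexler's best replies are Basic→P1, Plus→P4, Deluxe→P4; Vantage's induced payoffs 5, 4, 3; outcome (Basic, P1), payoffs (5, 9).
If Wexler leads: Vantage's best replies are P1→Plus, P2→Deluxe, P3→Basic, P4→Plus; Wexler's induced payoffs 6, 0, 1, 10; outcome (Plus, P4), payoffs (4, 10).
Vantage gets 5 moving first and 4 moving second, so Vantage prefers to move first.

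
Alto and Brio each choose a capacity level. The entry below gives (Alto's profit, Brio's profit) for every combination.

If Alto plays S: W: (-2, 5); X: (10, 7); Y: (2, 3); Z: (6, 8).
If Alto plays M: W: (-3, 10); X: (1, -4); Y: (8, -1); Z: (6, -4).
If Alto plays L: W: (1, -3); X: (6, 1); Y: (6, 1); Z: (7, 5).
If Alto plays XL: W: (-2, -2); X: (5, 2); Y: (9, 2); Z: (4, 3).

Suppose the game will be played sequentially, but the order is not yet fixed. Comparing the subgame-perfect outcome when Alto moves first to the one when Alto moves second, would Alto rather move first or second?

If Alto leads: Brio's best replies are S→Z, M→W, L→Z, XL→Z; Alto's induced payoffs 6, -3, 7, 4; outcome (L, Z), payoffs (7, 5).
If Brio leads: Alto's best replies are W→L, X→S, Y→XL, Z→L; Brio's induced payoffs -3, 7, 2, 5; outcome (S, X), payoffs (10, 7).
Alto gets 7 moving first and 10 moving second, so Alto prefers to move second.

second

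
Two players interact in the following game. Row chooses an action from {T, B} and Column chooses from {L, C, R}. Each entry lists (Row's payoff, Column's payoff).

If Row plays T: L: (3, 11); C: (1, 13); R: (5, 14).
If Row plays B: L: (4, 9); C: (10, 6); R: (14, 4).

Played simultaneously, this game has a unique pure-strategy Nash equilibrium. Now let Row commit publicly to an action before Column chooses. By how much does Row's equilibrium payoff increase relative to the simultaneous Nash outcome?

1

Column best-responds to each possible Row move:
- T: BR = R, leader payoff 5.
- B: BR = L, leader payoff 4.
Among 5, 4, the best is 5 at T. Subgame-perfect outcome: (T, R) with payoffs (5, 14).
For the simultaneous game, intersect best replies.
Row's best replies: L→B; C→B; R→B.
Column's best replies: T→R; B→L.
Only (B, L) has each player best-responding; Nash payoffs (4, 9).
Row's commitment gain: 5 − 4 = 1.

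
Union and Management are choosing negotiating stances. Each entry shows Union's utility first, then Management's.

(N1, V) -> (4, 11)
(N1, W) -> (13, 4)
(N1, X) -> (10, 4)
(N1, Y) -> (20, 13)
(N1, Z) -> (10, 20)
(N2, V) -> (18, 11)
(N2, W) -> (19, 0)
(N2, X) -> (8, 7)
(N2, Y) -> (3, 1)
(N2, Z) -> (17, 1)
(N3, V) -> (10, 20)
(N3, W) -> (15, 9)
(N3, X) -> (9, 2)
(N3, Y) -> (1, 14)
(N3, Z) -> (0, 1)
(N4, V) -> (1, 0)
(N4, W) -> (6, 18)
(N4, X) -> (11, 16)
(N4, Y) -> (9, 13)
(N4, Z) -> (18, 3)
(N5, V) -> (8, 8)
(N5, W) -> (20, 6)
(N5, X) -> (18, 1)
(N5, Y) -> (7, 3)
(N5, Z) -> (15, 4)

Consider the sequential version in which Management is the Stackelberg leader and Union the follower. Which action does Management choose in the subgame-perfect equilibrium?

Y

Backward induction with Management moving first.
- V → Union plays N2 (best of 4, 18, 10, 1, 8); Management gets 11.
- W → Union plays N5 (best of 13, 19, 15, 6, 20); Management gets 6.
- X → Union plays N5 (best of 10, 8, 9, 11, 18); Management gets 1.
- Y → Union plays N1 (best of 20, 3, 1, 9, 7); Management gets 13.
- Z → Union plays N4 (best of 10, 17, 0, 18, 15); Management gets 3.
Among 11, 6, 1, 13, 3, the best is 13 at Y. Subgame-perfect outcome: (N1, Y) with payoffs (20, 13).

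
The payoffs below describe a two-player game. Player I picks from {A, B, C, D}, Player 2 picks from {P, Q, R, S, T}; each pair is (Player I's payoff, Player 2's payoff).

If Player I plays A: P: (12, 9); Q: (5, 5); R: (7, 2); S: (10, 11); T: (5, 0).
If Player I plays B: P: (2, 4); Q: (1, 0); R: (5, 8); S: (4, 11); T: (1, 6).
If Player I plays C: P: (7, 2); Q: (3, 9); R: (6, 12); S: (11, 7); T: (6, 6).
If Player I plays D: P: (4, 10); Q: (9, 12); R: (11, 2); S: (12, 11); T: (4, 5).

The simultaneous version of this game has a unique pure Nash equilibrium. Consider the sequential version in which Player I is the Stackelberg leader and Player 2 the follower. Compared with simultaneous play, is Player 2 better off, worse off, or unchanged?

worse off

Work backward from Player 2's decision.
- A: BR = S, leader payoff 10.
- B: BR = S, leader payoff 4.
- C: BR = R, leader payoff 6.
- D: BR = Q, leader payoff 9.
Among 10, 4, 6, 9, the best is 10 at A. Subgame-perfect outcome: (A, S) with payoffs (10, 11).
Now find the simultaneous Nash equilibrium.
Player I's best replies: P→A; Q→D; R→D; S→D; T→C.
Player 2's best replies: A→S; B→S; C→R; D→Q.
Only (D, Q) has each player best-responding; Nash payoffs (9, 12).
Player 2 earns 11 sequentially versus 12 at the Nash outcome: worse off.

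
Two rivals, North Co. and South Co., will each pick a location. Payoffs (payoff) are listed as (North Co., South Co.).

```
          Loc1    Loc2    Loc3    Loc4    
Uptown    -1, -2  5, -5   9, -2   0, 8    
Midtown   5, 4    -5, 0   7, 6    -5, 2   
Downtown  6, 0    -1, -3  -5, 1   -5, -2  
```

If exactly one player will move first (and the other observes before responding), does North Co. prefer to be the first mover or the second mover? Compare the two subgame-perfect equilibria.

If North Co. leads: South Co.'s best replies are Uptown→Loc4, Midtown→Loc3, Downtown→Loc3; North Co.'s induced payoffs 0, 7, -5; outcome (Midtown, Loc3), payoffs (7, 6).
If South Co. leads: North Co.'s best replies are Loc1→Downtown, Loc2→Uptown, Loc3→Uptown, Loc4→Uptown; South Co.'s induced payoffs 0, -5, -2, 8; outcome (Uptown, Loc4), payoffs (0, 8).
North Co. gets 7 moving first and 0 moving second, so North Co. prefers to move first.

first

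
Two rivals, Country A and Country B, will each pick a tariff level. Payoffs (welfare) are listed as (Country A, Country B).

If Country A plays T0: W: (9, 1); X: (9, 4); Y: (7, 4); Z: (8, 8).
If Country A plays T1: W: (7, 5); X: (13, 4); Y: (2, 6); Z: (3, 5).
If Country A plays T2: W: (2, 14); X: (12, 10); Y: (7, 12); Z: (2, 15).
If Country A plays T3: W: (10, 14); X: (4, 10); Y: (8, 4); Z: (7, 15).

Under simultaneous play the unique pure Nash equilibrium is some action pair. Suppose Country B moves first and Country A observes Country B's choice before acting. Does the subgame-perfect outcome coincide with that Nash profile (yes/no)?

Country A best-responds to each possible Country B move:
- W → Country A plays T3 (best of 9, 7, 2, 10); Country B gets 14.
- X → Country A plays T1 (best of 9, 13, 12, 4); Country B gets 4.
- Y → Country A plays T3 (best of 7, 2, 7, 8); Country B gets 4.
- Z → Country A plays T0 (best of 8, 3, 2, 7); Country B gets 8.
Maximizing over 14, 4, 4, 8, Country B chooses W. Subgame-perfect outcome: (T3, W) with payoffs (10, 14).
Now find the simultaneous Nash equilibrium.
Country A's best replies: W→T3; X→T1; Y→T3; Z→T0.
Country B's best replies: T0→Z; T1→Y; T2→Z; T3→Z.
The unique mutual best reply is (T0, Z), giving (8, 8).
Sequential outcome (T3, W) differs from the Nash profile (T0, Z).

no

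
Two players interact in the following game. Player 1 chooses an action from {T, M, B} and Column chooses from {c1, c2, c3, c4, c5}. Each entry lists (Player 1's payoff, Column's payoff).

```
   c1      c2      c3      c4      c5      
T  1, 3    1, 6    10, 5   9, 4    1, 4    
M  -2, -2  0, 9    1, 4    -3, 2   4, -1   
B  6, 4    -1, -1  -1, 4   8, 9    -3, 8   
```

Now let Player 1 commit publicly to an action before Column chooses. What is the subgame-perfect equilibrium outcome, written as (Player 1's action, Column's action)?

(B, c4)

Backward induction with Player 1 moving first.
- T: Column compares 3, 6, 5, 4, 4 and picks c2; Player 1 would get 1.
- M: Column compares -2, 9, 4, 2, -1 and picks c2; Player 1 would get 0.
- B: Column compares 4, -1, 4, 9, 8 and picks c4; Player 1 would get 8.
Player 1's induced payoffs are 1, 0, 8, so Player 1 commits to B. Subgame-perfect outcome: (B, c4) with payoffs (8, 9).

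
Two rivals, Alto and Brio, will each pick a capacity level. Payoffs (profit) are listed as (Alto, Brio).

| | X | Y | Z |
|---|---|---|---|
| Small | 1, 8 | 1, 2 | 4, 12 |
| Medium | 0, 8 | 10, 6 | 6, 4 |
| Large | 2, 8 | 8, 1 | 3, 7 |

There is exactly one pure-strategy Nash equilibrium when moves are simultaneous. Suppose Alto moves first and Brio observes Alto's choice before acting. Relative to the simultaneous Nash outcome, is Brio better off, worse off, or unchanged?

Solve by backward induction (Alto leads).
- Small → Brio plays Z (best of 8, 2, 12); Alto gets 4.
- Medium → Brio plays X (best of 8, 6, 4); Alto gets 0.
- Large → Brio plays X (best of 8, 1, 7); Alto gets 2.
Alto's induced payoffs are 4, 0, 2, so Alto commits to Small. Subgame-perfect outcome: (Small, Z) with payoffs (4, 12).
For the simultaneous game, intersect best replies.
Alto's best replies: X→Large; Y→Medium; Z→Medium.
Brio's best replies: Small→Z; Medium→X; Large→X.
Only (Large, X) has each player best-responding; Nash payoffs (2, 8).
Brio earns 12 sequentially versus 8 at the Nash outcome: better off.

better off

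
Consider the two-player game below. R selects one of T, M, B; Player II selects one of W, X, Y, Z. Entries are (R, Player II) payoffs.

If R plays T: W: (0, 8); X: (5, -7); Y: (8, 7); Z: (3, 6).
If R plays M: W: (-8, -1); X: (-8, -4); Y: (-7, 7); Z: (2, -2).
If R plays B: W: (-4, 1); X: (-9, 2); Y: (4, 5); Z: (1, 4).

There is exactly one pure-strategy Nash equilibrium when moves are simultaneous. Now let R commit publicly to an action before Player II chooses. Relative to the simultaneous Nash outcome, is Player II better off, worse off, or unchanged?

worse off

Solve by backward induction (R leads).
- T: BR = W, leader payoff 0.
- M: BR = Y, leader payoff -7.
- B: BR = Y, leader payoff 4.
R's induced payoffs are 0, -7, 4, so R commits to B. Subgame-perfect outcome: (B, Y) with payoffs (4, 5).
Under simultaneous play:
R's best replies: W→T; X→T; Y→T; Z→T.
Player II's best replies: T→W; M→Y; B→Y.
Only (T, W) has each player best-responding; Nash payoffs (0, 8).
Player II earns 5 sequentially versus 8 at the Nash outcome: worse off.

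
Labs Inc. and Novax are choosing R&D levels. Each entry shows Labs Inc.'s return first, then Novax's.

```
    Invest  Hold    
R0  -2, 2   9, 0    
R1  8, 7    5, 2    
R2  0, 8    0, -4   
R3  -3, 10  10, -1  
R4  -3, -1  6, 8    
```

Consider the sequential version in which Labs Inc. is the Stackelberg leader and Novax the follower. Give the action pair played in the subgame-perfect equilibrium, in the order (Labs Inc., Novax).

Work backward from Novax's decision.
- R0: Novax compares 2, 0 and picks Invest; Labs Inc. would get -2.
- R1: Novax compares 7, 2 and picks Invest; Labs Inc. would get 8.
- R2: Novax compares 8, -4 and picks Invest; Labs Inc. would get 0.
- R3: Novax compares 10, -1 and picks Invest; Labs Inc. would get -3.
- R4: Novax compares -1, 8 and picks Hold; Labs Inc. would get 6.
Maximizing over -2, 8, 0, -3, 6, Labs Inc. chooses R1. Subgame-perfect outcome: (R1, Invest) with payoffs (8, 7).

(R1, Invest)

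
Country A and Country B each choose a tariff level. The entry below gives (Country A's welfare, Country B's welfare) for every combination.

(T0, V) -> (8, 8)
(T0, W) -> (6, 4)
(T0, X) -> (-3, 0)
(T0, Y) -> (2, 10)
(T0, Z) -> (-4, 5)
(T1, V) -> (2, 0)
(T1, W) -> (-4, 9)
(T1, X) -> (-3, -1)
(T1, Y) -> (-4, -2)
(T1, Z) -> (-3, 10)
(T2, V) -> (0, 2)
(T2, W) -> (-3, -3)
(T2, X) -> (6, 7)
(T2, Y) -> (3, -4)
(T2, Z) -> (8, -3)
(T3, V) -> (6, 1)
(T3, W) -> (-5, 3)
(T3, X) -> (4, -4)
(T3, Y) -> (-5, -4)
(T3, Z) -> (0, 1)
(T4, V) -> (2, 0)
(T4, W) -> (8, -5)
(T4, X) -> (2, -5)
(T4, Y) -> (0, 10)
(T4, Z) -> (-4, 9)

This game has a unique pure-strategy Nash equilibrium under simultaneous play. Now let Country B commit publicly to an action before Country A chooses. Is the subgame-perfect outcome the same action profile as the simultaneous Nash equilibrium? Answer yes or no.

no

Work backward from Country A's decision.
- V: Country A compares 8, 2, 0, 6, 2 and picks T0; Country B would get 8.
- W: Country A compares 6, -4, -3, -5, 8 and picks T4; Country B would get -5.
- X: Country A compares -3, -3, 6, 4, 2 and picks T2; Country B would get 7.
- Y: Country A compares 2, -4, 3, -5, 0 and picks T2; Country B would get -4.
- Z: Country A compares -4, -3, 8, 0, -4 and picks T2; Country B would get -3.
Maximizing over 8, -5, 7, -4, -3, Country B chooses V. Subgame-perfect outcome: (T0, V) with payoffs (8, 8).
For the simultaneous game, intersect best replies.
Country A's best replies: V→T0; W→T4; X→T2; Y→T2; Z→T2.
Country B's best replies: T0→Y; T1→Z; T2→X; T3→W; T4→Y.
Only (T2, X) has each player best-responding; Nash payoffs (6, 7).
Sequential outcome (T0, V) differs from the Nash profile (T2, X).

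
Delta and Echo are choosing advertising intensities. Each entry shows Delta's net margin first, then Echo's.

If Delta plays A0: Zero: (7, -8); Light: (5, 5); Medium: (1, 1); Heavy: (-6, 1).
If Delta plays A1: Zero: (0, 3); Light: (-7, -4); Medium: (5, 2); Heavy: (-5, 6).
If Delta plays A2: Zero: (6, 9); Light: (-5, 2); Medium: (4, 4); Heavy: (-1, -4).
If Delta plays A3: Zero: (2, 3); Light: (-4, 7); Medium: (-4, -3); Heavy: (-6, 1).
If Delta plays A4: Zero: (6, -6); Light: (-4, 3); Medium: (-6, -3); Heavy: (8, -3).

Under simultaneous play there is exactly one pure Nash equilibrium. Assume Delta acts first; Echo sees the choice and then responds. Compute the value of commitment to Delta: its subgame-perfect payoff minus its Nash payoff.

1

Solve by backward induction (Delta leads).
- A0 → Echo plays Light (best of -8, 5, 1, 1); Delta gets 5.
- A1 → Echo plays Heavy (best of 3, -4, 2, 6); Delta gets -5.
- A2 → Echo plays Zero (best of 9, 2, 4, -4); Delta gets 6.
- A3 → Echo plays Light (best of 3, 7, -3, 1); Delta gets -4.
- A4 → Echo plays Light (best of -6, 3, -3, -3); Delta gets -4.
Maximizing over 5, -5, 6, -4, -4, Delta chooses A2. Subgame-perfect outcome: (A2, Zero) with payoffs (6, 9).
Under simultaneous play:
Delta's best replies: Zero→A0; Light→A0; Medium→A1; Heavy→A4.
Echo's best replies: A0→Light; A1→Heavy; A2→Zero; A3→Light; A4→Light.
The unique mutual best reply is (A0, Light), giving (5, 5).
Delta's commitment gain: 6 − 5 = 1.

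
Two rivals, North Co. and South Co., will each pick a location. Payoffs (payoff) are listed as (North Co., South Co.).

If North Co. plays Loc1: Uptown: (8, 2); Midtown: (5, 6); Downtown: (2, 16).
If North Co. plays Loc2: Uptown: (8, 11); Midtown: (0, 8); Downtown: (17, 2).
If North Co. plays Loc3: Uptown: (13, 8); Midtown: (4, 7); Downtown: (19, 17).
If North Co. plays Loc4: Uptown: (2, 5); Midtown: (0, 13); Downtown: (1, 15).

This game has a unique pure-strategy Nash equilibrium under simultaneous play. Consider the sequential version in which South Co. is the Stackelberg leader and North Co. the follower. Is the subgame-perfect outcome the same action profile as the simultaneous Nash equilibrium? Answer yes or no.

Backward induction with South Co. moving first.
- Uptown: BR = Loc3, leader payoff 8.
- Midtown: BR = Loc1, leader payoff 6.
- Downtown: BR = Loc3, leader payoff 17.
Maximizing over 8, 6, 17, South Co. chooses Downtown. Subgame-perfect outcome: (Loc3, Downtown) with payoffs (19, 17).
Now find the simultaneous Nash equilibrium.
North Co.'s best replies: Uptown→Loc3; Midtown→Loc1; Downtown→Loc3.
South Co.'s best replies: Loc1→Downtown; Loc2→Uptown; Loc3→Downtown; Loc4→Downtown.
Only (Loc3, Downtown) has each player best-responding; Nash payoffs (19, 17).
Sequential outcome (Loc3, Downtown) coincides with the Nash profile (Loc3, Downtown).

yes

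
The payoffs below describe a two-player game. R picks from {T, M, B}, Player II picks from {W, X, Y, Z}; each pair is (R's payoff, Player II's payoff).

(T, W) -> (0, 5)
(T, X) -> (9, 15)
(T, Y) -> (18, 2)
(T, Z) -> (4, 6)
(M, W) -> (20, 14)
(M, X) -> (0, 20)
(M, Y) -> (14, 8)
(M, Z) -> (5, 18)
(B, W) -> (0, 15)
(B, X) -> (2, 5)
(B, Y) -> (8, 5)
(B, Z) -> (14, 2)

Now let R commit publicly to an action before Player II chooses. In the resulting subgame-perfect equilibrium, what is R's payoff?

9

Backward induction with R moving first.
- T → Player II plays X (best of 5, 15, 2, 6); R gets 9.
- M → Player II plays X (best of 14, 20, 8, 18); R gets 0.
- B → Player II plays W (best of 15, 5, 5, 2); R gets 0.
Maximizing over 9, 0, 0, R chooses T. Subgame-perfect outcome: (T, X) with payoffs (9, 15).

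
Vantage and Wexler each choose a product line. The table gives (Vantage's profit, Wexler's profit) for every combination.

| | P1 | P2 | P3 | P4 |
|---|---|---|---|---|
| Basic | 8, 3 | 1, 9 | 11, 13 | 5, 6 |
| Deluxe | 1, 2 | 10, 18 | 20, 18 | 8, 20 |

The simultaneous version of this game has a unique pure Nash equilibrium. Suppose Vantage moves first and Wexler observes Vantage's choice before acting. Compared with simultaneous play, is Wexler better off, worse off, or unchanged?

worse off

Backward induction with Vantage moving first.
- Basic → Wexler plays P3 (best of 3, 9, 13, 6); Vantage gets 11.
- Deluxe → Wexler plays P4 (best of 2, 18, 18, 20); Vantage gets 8.
Vantage's induced payoffs are 11, 8, so Vantage commits to Basic. Subgame-perfect outcome: (Basic, P3) with payoffs (11, 13).
Under simultaneous play:
Vantage's best replies: P1→Basic; P2→Deluxe; P3→Deluxe; P4→Deluxe.
Wexler's best replies: Basic→P3; Deluxe→P4.
Only (Deluxe, P4) has each player best-responding; Nash payoffs (8, 20).
Wexler earns 13 sequentially versus 20 at the Nash outcome: worse off.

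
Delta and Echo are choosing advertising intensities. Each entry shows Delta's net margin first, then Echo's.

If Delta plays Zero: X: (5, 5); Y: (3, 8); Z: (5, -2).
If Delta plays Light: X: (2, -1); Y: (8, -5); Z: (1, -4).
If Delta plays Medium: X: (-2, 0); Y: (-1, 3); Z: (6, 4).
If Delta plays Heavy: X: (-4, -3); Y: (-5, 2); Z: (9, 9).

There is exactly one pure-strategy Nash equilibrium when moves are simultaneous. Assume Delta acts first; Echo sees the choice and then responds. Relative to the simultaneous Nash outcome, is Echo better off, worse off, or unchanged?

Solve by backward induction (Delta leads).
- Zero: Echo compares 5, 8, -2 and picks Y; Delta would get 3.
- Light: Echo compares -1, -5, -4 and picks X; Delta would get 2.
- Medium: Echo compares 0, 3, 4 and picks Z; Delta would get 6.
- Heavy: Echo compares -3, 2, 9 and picks Z; Delta would get 9.
Delta's induced payoffs are 3, 2, 6, 9, so Delta commits to Heavy. Subgame-perfect outcome: (Heavy, Z) with payoffs (9, 9).
Now find the simultaneous Nash equilibrium.
Delta's best replies: X→Zero; Y→Light; Z→Heavy.
Echo's best replies: Zero→Y; Light→X; Medium→Z; Heavy→Z.
The unique mutual best reply is (Heavy, Z), giving (9, 9).
Echo earns 9 sequentially versus 9 at the Nash outcome: unchanged.

unchanged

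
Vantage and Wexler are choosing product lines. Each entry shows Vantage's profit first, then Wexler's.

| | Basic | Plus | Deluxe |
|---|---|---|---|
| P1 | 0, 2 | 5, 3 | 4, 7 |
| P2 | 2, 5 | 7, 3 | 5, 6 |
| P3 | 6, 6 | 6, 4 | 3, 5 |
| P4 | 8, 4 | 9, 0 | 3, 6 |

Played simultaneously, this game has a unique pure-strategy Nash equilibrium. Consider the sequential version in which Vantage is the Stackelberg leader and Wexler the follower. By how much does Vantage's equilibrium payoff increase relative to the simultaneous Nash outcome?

Backward induction with Vantage moving first.
- P1: Wexler compares 2, 3, 7 and picks Deluxe; Vantage would get 4.
- P2: Wexler compares 5, 3, 6 and picks Deluxe; Vantage would get 5.
- P3: Wexler compares 6, 4, 5 and picks Basic; Vantage would get 6.
- P4: Wexler compares 4, 0, 6 and picks Deluxe; Vantage would get 3.
Maximizing over 4, 5, 6, 3, Vantage chooses P3. Subgame-perfect outcome: (P3, Basic) with payoffs (6, 6).
Under simultaneous play:
Vantage's best replies: Basic→P4; Plus→P4; Deluxe→P2.
Wexler's best replies: P1→Deluxe; P2→Deluxe; P3→Basic; P4→Deluxe.
The unique mutual best reply is (P2, Deluxe), giving (5, 6).
Vantage's commitment gain: 6 − 5 = 1.

1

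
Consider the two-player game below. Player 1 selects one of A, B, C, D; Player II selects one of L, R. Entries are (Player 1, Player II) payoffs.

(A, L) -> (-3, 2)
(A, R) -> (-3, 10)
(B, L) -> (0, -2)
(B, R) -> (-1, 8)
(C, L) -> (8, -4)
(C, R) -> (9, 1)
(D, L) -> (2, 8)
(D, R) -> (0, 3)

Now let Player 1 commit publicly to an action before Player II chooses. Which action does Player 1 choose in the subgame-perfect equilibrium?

C

Player II best-responds to each possible Player 1 move:
- A: BR = R, leader payoff -3.
- B: BR = R, leader payoff -1.
- C: BR = R, leader payoff 9.
- D: BR = L, leader payoff 2.
Player 1's induced payoffs are -3, -1, 9, 2, so Player 1 commits to C. Subgame-perfect outcome: (C, R) with payoffs (9, 1).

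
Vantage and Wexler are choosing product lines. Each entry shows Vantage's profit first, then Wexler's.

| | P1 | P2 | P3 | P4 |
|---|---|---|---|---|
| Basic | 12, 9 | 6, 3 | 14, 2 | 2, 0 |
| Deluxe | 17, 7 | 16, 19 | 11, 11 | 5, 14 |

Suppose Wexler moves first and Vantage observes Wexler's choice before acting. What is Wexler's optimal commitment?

Backward induction with Wexler moving first.
- P1: Vantage compares 12, 17 and picks Deluxe; Wexler would get 7.
- P2: Vantage compares 6, 16 and picks Deluxe; Wexler would get 19.
- P3: Vantage compares 14, 11 and picks Basic; Wexler would get 2.
- P4: Vantage compares 2, 5 and picks Deluxe; Wexler would get 14.
Wexler's induced payoffs are 7, 19, 2, 14, so Wexler commits to P2. Subgame-perfect outcome: (Deluxe, P2) with payoffs (16, 19).

P2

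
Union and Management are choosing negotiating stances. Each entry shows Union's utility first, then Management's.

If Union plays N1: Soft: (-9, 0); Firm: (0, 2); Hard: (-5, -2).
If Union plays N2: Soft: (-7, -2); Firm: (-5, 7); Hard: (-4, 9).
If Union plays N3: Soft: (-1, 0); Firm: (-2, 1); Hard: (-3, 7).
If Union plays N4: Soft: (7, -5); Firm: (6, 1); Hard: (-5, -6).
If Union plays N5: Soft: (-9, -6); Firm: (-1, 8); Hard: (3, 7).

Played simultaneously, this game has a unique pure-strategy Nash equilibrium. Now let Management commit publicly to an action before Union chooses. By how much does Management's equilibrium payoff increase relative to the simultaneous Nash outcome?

6

Solve by backward induction (Management leads).
- Soft: Union compares -9, -7, -1, 7, -9 and picks N4; Management would get -5.
- Firm: Union compares 0, -5, -2, 6, -1 and picks N4; Management would get 1.
- Hard: Union compares -5, -4, -3, -5, 3 and picks N5; Management would get 7.
Management's induced payoffs are -5, 1, 7, so Management commits to Hard. Subgame-perfect outcome: (N5, Hard) with payoffs (3, 7).
For the simultaneous game, intersect best replies.
Union's best replies: Soft→N4; Firm→N4; Hard→N5.
Management's best replies: N1→Firm; N2→Hard; N3→Hard; N4→Firm; N5→Firm.
Only (N4, Firm) has each player best-responding; Nash payoffs (6, 1).
Management's commitment gain: 7 − 1 = 6.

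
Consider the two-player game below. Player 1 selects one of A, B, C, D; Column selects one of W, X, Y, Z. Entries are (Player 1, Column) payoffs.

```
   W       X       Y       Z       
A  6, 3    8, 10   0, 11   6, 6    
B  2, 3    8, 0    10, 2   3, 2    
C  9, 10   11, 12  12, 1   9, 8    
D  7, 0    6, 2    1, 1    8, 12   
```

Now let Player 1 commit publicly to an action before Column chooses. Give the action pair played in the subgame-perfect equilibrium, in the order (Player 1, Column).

Work backward from Column's decision.
- A → Column plays Y (best of 3, 10, 11, 6); Player 1 gets 0.
- B → Column plays W (best of 3, 0, 2, 2); Player 1 gets 2.
- C → Column plays X (best of 10, 12, 1, 8); Player 1 gets 11.
- D → Column plays Z (best of 0, 2, 1, 12); Player 1 gets 8.
Maximizing over 0, 2, 11, 8, Player 1 chooses C. Subgame-perfect outcome: (C, X) with payoffs (11, 12).

(C, X)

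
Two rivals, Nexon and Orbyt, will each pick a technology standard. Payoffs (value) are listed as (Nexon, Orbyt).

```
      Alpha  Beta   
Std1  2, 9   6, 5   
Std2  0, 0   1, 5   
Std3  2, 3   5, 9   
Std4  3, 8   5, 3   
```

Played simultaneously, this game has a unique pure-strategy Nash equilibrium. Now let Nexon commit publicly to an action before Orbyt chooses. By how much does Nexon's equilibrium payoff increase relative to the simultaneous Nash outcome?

Solve by backward induction (Nexon leads).
- Std1: BR = Alpha, leader payoff 2.
- Std2: BR = Beta, leader payoff 1.
- Std3: BR = Beta, leader payoff 5.
- Std4: BR = Alpha, leader payoff 3.
Among 2, 1, 5, 3, the best is 5 at Std3. Subgame-perfect outcome: (Std3, Beta) with payoffs (5, 9).
Under simultaneous play:
Nexon's best replies: Alpha→Std4; Beta→Std1.
Orbyt's best replies: Std1→Alpha; Std2→Beta; Std3→Beta; Std4→Alpha.
The unique mutual best reply is (Std4, Alpha), giving (3, 8).
Nexon's commitment gain: 5 − 3 = 2.

2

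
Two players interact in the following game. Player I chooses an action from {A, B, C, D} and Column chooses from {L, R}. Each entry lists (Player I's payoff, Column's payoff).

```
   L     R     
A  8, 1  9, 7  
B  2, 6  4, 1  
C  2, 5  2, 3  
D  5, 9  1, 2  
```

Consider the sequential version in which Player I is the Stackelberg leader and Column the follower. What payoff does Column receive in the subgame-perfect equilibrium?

Backward induction with Player I moving first.
- A: BR = R, leader payoff 9.
- B: BR = L, leader payoff 2.
- C: BR = L, leader payoff 2.
- D: BR = L, leader payoff 5.
Player I's induced payoffs are 9, 2, 2, 5, so Player I commits to A. Subgame-perfect outcome: (A, R) with payoffs (9, 7).

7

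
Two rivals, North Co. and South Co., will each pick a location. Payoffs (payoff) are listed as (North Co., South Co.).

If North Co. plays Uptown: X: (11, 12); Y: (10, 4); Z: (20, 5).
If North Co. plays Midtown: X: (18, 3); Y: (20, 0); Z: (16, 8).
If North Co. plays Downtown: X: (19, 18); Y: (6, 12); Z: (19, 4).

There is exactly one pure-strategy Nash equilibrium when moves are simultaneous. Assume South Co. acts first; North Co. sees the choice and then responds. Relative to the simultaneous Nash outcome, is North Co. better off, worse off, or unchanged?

Backward induction with South Co. moving first.
- X: North Co. compares 11, 18, 19 and picks Downtown; South Co. would get 18.
- Y: North Co. compares 10, 20, 6 and picks Midtown; South Co. would get 0.
- Z: North Co. compares 20, 16, 19 and picks Uptown; South Co. would get 5.
Among 18, 0, 5, the best is 18 at X. Subgame-perfect outcome: (Downtown, X) with payoffs (19, 18).
Now find the simultaneous Nash equilibrium.
North Co.'s best replies: X→Downtown; Y→Midtown; Z→Uptown.
South Co.'s best replies: Uptown→X; Midtown→Z; Downtown→X.
The unique mutual best reply is (Downtown, X), giving (19, 18).
North Co. earns 19 sequentially versus 19 at the Nash outcome: unchanged.

unchanged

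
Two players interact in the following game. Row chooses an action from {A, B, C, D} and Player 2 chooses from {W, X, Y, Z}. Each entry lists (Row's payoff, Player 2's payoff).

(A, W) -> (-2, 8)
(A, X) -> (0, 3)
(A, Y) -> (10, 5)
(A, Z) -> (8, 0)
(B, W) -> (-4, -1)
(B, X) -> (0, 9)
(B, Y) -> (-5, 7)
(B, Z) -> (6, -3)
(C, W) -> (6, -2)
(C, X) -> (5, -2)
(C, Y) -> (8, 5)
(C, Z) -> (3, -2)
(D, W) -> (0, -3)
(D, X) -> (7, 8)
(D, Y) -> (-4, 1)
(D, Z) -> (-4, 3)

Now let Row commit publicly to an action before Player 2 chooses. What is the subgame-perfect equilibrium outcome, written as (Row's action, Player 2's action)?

(C, Y)

Backward induction with Row moving first.
- A: Player 2 compares 8, 3, 5, 0 and picks W; Row would get -2.
- B: Player 2 compares -1, 9, 7, -3 and picks X; Row would get 0.
- C: Player 2 compares -2, -2, 5, -2 and picks Y; Row would get 8.
- D: Player 2 compares -3, 8, 1, 3 and picks X; Row would get 7.
Maximizing over -2, 0, 8, 7, Row chooses C. Subgame-perfect outcome: (C, Y) with payoffs (8, 5).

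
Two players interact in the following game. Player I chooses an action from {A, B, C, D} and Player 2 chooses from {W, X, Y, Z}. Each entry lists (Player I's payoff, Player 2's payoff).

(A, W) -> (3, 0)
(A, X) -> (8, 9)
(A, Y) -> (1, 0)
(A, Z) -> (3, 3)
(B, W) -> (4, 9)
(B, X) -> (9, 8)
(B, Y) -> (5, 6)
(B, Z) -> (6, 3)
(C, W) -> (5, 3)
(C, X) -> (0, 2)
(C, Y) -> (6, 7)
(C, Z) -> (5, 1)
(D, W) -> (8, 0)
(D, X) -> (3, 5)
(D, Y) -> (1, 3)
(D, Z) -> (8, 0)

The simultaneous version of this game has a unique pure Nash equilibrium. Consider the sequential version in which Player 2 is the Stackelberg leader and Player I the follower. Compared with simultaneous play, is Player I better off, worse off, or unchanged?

Solve by backward induction (Player 2 leads).
- W: Player I compares 3, 4, 5, 8 and picks D; Player 2 would get 0.
- X: Player I compares 8, 9, 0, 3 and picks B; Player 2 would get 8.
- Y: Player I compares 1, 5, 6, 1 and picks C; Player 2 would get 7.
- Z: Player I compares 3, 6, 5, 8 and picks D; Player 2 would get 0.
Maximizing over 0, 8, 7, 0, Player 2 chooses X. Subgame-perfect outcome: (B, X) with payoffs (9, 8).
Under simultaneous play:
Player I's best replies: W→D; X→B; Y→C; Z→D.
Player 2's best replies: A→X; B→W; C→Y; D→X.
The unique mutual best reply is (C, Y), giving (6, 7).
Player I earns 9 sequentially versus 6 at the Nash outcome: better off.

better off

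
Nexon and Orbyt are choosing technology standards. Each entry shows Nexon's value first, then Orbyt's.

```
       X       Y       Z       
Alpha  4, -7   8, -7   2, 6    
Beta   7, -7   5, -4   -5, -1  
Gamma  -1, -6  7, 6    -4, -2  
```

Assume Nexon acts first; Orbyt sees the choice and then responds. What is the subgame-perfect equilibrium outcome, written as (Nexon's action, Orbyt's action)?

Work backward from Orbyt's decision.
- Alpha: Orbyt compares -7, -7, 6 and picks Z; Nexon would get 2.
- Beta: Orbyt compares -7, -4, -1 and picks Z; Nexon would get -5.
- Gamma: Orbyt compares -6, 6, -2 and picks Y; Nexon would get 7.
Maximizing over 2, -5, 7, Nexon chooses Gamma. Subgame-perfect outcome: (Gamma, Y) with payoffs (7, 6).

(Gamma, Y)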